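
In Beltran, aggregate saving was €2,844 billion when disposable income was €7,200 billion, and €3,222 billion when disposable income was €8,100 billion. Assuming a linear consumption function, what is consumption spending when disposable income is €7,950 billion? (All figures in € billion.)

MPS = ΔS/ΔY = (3222 − 2844)/(8100 − 7200) = 378/900 = 0.42
MPC = 1 − MPS = 0.58
Autonomous saving = 2844 − 0.42(7200) = -180, so a = 180
C = 180 + 0.58(7950) = 180 + 4611 = 4791

C = 4791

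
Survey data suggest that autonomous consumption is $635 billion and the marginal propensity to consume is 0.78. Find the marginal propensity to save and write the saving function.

MPS = 1 − MPC = 1 − 0.78 = 0.22
S = Y − C = -635 + 0.22Y

MPS = 0.22; S = -635 + 0.22Y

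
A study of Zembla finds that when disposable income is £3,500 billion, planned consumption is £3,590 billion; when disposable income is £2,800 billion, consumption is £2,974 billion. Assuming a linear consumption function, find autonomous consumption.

MPC = ΔC/ΔY = (3590 − 2974)/(3500 − 2800) = 616/700 = 0.88
a = C − MPC·Y = 2974 − 0.88(2800) = 2974 − 2464 = 510

a = 510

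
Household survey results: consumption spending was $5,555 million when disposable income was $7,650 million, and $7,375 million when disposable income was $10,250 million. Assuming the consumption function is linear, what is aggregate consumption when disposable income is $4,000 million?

MPC = (7375 − 5555)/(10250 − 7650) = 1820/2600 = 0.7
a = 5555 − 0.7(7650) = 5555 − 5355 = 200
C = 200 + 0.7(4000) = 200 + 2800 = 3000

C = 3000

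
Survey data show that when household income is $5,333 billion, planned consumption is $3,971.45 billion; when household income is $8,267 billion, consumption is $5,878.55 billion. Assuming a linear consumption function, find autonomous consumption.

a = 505

MPC = ΔC/ΔY = (5878.55 − 3971.45)/(8267 − 5333) = 1907.1/2934 = 0.65
a = C − MPC·Y = 3971.45 − 0.65(5333) = 3971.45 − 3466.45 = 505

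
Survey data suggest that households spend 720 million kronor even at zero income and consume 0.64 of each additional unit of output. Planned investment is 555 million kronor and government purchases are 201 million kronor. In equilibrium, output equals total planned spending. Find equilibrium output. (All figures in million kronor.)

Y = C + I + G = 720 + 0.64Y + 555 + 201
Y − 0.64Y = 1476
0.36Y = 1476, so Y = 1476/0.36 = 4100

Y = 4100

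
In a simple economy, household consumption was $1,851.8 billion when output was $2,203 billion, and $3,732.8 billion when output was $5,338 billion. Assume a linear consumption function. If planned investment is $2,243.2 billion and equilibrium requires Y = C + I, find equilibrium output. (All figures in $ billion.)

MPC = (3732.8 − 1851.8)/(5338 − 2203) = 1881/3135 = 0.6
a = 1851.8 − 0.6(2203) = 530
Equilibrium: Y = 530 + 0.6Y + 2243.2
0.4Y = 2773.2, so Y = 2773.2/0.4 = 6933

Y = 6933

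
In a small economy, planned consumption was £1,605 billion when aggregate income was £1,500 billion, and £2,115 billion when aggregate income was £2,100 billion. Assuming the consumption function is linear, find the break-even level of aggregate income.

Y = 2200

MPC = (2115 − 1605)/(2100 − 1500) = 510/600 = 0.85
a = 1605 − 0.85(1500) = 1605 − 1275 = 330
Break-even: Y = a/(1−MPC) = 330/0.15 = 2200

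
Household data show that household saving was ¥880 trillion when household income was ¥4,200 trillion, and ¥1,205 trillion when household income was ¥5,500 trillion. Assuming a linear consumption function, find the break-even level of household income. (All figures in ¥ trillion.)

Y = 680

MPS = ΔS/ΔY = (1205 − 880)/(5500 − 4200) = 325/1300 = 0.25
MPC = 1 − MPS = 0.75
From S(4200) = 880: −a + 0.25(4200) = 880, so a = 1050 − 880 = 170
Break-even (S = 0): Y = a/MPS = 170/0.25 = 680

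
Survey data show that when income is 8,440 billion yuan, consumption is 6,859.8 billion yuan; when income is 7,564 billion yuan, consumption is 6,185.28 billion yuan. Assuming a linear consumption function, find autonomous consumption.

MPC = ΔC/ΔY = (6859.8 − 6185.28)/(8440 − 7564) = 674.52/876 = 0.77
a = C − MPC·Y = 6185.28 − 0.77(7564) = 6185.28 − 5824.28 = 361

a = 361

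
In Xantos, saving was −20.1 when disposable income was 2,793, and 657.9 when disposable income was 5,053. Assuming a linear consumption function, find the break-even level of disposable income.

MPS = ΔS/ΔY = (657.9 − (-20.1))/(5053 − 2793) = 678/2260 = 0.3
MPC = 1 − MPS = 0.7
From S(2793) = -20.1: −a + 0.3(2793) = -20.1, so a = 837.9 − (-20.1) = 858
Break-even (S = 0): Y = a/MPS = 858/0.3 = 2860

Y = 2860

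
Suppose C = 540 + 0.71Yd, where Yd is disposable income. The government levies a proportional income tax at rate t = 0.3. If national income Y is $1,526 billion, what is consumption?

Yd = (1 − 0.3)(1526) = 0.7(1526) = 1068.2
C = 540 + 0.71(1068.2) = 540 + 758.422 = 1298.422

C = 1298.422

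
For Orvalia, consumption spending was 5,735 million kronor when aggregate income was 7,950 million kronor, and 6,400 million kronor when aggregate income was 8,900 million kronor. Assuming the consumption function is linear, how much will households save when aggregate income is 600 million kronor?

MPC = (6400 − 5735)/(8900 − 7950) = 665/950 = 0.7
a = 5735 − 0.7(7950) = 5735 − 5565 = 170
C = 170 + 0.7(600) = 590
S = 600 − 590 = 10

S = 10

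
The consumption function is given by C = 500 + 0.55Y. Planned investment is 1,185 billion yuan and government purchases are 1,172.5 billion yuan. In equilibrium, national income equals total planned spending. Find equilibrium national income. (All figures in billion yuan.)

Y = 6350

Y = C + I + G = 500 + 0.55Y + 1185 + 1172.5
Y − 0.55Y = 2857.5
0.45Y = 2857.5, so Y = 2857.5/0.45 = 6350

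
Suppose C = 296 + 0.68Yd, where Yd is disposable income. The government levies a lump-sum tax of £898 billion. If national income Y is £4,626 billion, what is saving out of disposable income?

Yd = Y − T = 4626 − 898 = 3728
C = 296 + 0.68(3728) = 296 + 2535.04 = 2831.04
S = Yd − C = 3728 − 2831.04 = 896.96

S = 896.96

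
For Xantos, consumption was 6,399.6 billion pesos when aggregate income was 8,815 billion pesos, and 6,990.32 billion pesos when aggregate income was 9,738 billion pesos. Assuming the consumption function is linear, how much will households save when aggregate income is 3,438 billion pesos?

S = 479.68

MPC = (6990.32 − 6399.6)/(9738 − 8815) = 590.72/923 = 0.64
a = 6399.6 − 0.64(8815) = 6399.6 − 5641.6 = 758
C = 758 + 0.64(3438) = 2958.32
S = 3438 − 2958.32 = 479.68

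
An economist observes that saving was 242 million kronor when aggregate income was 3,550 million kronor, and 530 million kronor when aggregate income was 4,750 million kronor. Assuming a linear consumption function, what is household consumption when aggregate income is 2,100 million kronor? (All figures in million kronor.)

MPS = ΔS/ΔY = (530 − 242)/(4750 − 3550) = 288/1200 = 0.24
MPC = 1 − MPS = 0.76
Autonomous saving = 242 − 0.24(3550) = -610, so a = 610
C = 610 + 0.76(2100) = 610 + 1596 = 2206

C = 2206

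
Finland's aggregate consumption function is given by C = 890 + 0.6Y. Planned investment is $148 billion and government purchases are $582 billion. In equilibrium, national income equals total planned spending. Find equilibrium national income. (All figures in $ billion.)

Y = 4050

Y = C + I + G = 890 + 0.6Y + 148 + 582
Y − 0.6Y = 1620
0.4Y = 1620, so Y = 1620/0.4 = 4050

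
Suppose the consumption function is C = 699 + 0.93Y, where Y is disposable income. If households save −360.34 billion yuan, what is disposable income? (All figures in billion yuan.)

S = Y − C = -699 + 0.07Y
-699 + 0.07Y = -360.34, so 0.07Y = 338.66 and Y = 4838

Y = 4838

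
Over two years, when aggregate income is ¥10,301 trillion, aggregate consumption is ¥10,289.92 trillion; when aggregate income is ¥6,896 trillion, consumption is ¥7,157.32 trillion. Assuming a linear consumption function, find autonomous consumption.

a = 813

MPC = ΔC/ΔY = (10289.92 − 7157.32)/(10301 − 6896) = 3132.6/3405 = 0.92
a = C − MPC·Y = 7157.32 − 0.92(6896) = 7157.32 − 6344.32 = 813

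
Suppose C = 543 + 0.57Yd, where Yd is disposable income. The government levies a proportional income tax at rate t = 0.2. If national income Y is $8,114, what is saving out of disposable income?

S = 2248.216

Yd = (1 − 0.2)(8114) = 0.8(8114) = 6491.2
C = 543 + 0.57(6491.2) = 543 + 3699.984 = 4242.984
S = Yd − C = 6491.2 − 4242.984 = 2248.216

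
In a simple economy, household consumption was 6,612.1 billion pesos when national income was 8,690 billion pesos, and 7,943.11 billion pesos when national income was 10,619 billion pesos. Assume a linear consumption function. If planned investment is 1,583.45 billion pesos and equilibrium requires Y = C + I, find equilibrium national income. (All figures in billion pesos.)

MPC = (7943.11 − 6612.1)/(10619 − 8690) = 1331.01/1929 = 0.69
a = 6612.1 − 0.69(8690) = 616
Equilibrium: Y = 616 + 0.69Y + 1583.45
0.31Y = 2199.45, so Y = 2199.45/0.31 = 7095

Y = 7095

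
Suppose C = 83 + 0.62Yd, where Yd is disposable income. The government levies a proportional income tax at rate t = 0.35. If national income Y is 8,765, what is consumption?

C = 3615.295

Yd = (1 − 0.35)(8765) = 0.65(8765) = 5697.25
C = 83 + 0.62(5697.25) = 83 + 3532.295 = 3615.295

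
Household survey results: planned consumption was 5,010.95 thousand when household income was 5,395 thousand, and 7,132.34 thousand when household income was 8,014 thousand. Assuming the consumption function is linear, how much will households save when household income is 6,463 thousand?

MPC = (7132.34 − 5010.95)/(8014 − 5395) = 2121.39/2619 = 0.81
a = 5010.95 − 0.81(5395) = 5010.95 − 4369.95 = 641
C = 641 + 0.81(6463) = 5876.03
S = 6463 − 5876.03 = 586.97

S = 586.97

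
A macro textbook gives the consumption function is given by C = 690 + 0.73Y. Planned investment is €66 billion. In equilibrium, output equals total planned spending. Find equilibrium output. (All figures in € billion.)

Y = C + I = 690 + 0.73Y + 66
Y − 0.73Y = 756
0.27Y = 756, so Y = 756/0.27 = 2800

Y = 2800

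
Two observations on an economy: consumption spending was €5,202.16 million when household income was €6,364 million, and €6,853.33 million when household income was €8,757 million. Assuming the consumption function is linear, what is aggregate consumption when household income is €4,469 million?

C = 3894.61

MPC = (6853.33 − 5202.16)/(8757 − 6364) = 1651.17/2393 = 0.69
a = 5202.16 − 0.69(6364) = 5202.16 − 4391.16 = 811
C = 811 + 0.69(4469) = 811 + 3083.61 = 3894.61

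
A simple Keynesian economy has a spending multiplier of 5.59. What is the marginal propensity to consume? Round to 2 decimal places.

MPC = 0.82

k = 1/(1 − MPC), so 1 − MPC = 1/k = 1/5.59 = 0.1789
MPC = 1 − 0.1789 = 0.82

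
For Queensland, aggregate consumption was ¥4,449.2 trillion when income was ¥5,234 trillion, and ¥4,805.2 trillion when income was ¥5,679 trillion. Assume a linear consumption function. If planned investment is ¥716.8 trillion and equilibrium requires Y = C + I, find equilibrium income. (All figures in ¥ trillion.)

Y = 4894

MPC = (4805.2 − 4449.2)/(5679 − 5234) = 356/445 = 0.8
a = 4449.2 − 0.8(5234) = 262
Equilibrium: Y = 262 + 0.8Y + 716.8
0.2Y = 978.8, so Y = 978.8/0.2 = 4894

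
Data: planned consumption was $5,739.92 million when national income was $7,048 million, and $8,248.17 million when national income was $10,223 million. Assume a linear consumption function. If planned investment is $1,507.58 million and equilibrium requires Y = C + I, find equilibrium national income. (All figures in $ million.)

Y = 7998

MPC = (8248.17 − 5739.92)/(10223 − 7048) = 2508.25/3175 = 0.79
a = 5739.92 − 0.79(7048) = 172
Equilibrium: Y = 172 + 0.79Y + 1507.58
0.21Y = 1679.58, so Y = 1679.58/0.21 = 7998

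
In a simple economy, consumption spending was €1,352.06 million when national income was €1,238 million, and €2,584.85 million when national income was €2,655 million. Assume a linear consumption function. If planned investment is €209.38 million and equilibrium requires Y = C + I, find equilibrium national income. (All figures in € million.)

Y = 3726

MPC = (2584.85 − 1352.06)/(2655 − 1238) = 1232.79/1417 = 0.87
a = 1352.06 − 0.87(1238) = 275
Equilibrium: Y = 275 + 0.87Y + 209.38
0.13Y = 484.38, so Y = 484.38/0.13 = 3726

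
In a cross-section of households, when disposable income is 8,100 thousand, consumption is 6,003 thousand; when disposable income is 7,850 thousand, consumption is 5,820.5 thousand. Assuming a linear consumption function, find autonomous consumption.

MPC = ΔC/ΔY = (6003 − 5820.5)/(8100 − 7850) = 182.5/250 = 0.73
a = C − MPC·Y = 5820.5 − 0.73(7850) = 5820.5 − 5730.5 = 90

a = 90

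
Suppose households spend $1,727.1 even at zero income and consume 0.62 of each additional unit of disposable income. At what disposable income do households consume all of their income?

At break-even, C = Y: 1727.1 + 0.62Y = Y
0.38Y = 1727.1, so Y = 1727.1/0.38 = 4545

Y = 4545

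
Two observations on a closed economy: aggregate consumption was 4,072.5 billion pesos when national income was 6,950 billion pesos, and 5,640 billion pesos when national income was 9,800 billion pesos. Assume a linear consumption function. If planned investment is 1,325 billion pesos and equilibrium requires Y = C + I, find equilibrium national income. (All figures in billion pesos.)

Y = 3500

MPC = (5640 − 4072.5)/(9800 − 6950) = 1567.5/2850 = 0.55
a = 4072.5 − 0.55(6950) = 250
Equilibrium: Y = 250 + 0.55Y + 1325
0.45Y = 1575, so Y = 1575/0.45 = 3500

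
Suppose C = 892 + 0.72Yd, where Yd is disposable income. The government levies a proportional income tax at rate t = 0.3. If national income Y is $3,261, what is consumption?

Yd = (1 − 0.3)(3261) = 0.7(3261) = 2282.7
C = 892 + 0.72(2282.7) = 892 + 1643.544 = 2535.544

C = 2535.544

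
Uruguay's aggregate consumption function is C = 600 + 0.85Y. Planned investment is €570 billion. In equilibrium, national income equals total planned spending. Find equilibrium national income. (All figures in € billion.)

Y = C + I = 600 + 0.85Y + 570
Y − 0.85Y = 1170
0.15Y = 1170, so Y = 1170/0.15 = 7800

Y = 7800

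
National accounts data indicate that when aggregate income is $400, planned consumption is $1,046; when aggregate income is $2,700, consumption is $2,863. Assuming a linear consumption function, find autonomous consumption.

a = 730

MPC = ΔC/ΔY = (2863 − 1046)/(2700 − 400) = 1817/2300 = 0.79
a = C − MPC·Y = 1046 − 0.79(400) = 1046 − 316 = 730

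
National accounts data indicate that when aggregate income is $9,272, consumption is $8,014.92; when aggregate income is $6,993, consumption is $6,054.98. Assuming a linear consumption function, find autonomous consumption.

MPC = ΔC/ΔY = (8014.92 − 6054.98)/(9272 − 6993) = 1959.94/2279 = 0.86
a = C − MPC·Y = 6054.98 − 0.86(6993) = 6054.98 − 6013.98 = 41

a = 41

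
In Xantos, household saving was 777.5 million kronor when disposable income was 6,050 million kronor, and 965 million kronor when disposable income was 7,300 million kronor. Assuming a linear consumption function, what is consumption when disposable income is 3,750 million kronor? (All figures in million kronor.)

MPS = ΔS/ΔY = (965 − 777.5)/(7300 − 6050) = 187.5/1250 = 0.15
MPC = 1 − MPS = 0.85
Autonomous saving = 777.5 − 0.15(6050) = -130, so a = 130
C = 130 + 0.85(3750) = 130 + 3187.5 = 3317.5

C = 3317.5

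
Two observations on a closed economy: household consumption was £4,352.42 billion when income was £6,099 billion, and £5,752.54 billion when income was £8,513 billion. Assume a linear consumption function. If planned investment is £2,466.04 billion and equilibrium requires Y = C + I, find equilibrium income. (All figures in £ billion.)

Y = 7812

MPC = (5752.54 − 4352.42)/(8513 − 6099) = 1400.12/2414 = 0.58
a = 4352.42 − 0.58(6099) = 815
Equilibrium: Y = 815 + 0.58Y + 2466.04
0.42Y = 3281.04, so Y = 3281.04/0.42 = 7812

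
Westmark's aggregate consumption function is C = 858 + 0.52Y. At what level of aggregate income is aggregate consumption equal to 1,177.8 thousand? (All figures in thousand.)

858 + 0.52Y = 1177.8
0.52Y = 319.8, so Y = 319.8/0.52 = 615

Y = 615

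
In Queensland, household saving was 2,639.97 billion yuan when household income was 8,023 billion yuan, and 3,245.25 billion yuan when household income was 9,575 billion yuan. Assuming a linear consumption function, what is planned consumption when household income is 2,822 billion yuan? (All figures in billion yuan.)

MPS = ΔS/ΔY = (3245.25 − 2639.97)/(9575 − 8023) = 605.28/1552 = 0.39
MPC = 1 − MPS = 0.61
Autonomous saving = 2639.97 − 0.39(8023) = -489, so a = 489
C = 489 + 0.61(2822) = 489 + 1721.42 = 2210.42

C = 2210.42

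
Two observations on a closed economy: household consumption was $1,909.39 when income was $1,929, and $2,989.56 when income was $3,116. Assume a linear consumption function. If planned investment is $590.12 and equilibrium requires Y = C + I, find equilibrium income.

MPC = (2989.56 − 1909.39)/(3116 − 1929) = 1080.17/1187 = 0.91
a = 1909.39 − 0.91(1929) = 154
Equilibrium: Y = 154 + 0.91Y + 590.12
0.09Y = 744.12, so Y = 744.12/0.09 = 8268

Y = 8268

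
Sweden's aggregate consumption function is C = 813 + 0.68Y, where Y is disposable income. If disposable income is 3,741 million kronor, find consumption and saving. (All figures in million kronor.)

C = 813 + 0.68(3741) = 813 + 2543.88 = 3356.88
S = Y − C = 3741 − 3356.88 = 384.12

C = 3356.88; S = 384.12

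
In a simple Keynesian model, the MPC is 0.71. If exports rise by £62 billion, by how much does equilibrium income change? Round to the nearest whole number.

The multiplier is 1/(1 − MPC) = 1/0.29.
ΔY = 62/0.29 = 213.79 ≈ 214

ΔY ≈ 214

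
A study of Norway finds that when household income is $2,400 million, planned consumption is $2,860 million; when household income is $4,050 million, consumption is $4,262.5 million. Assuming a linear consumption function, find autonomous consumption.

a = 820

MPC = ΔC/ΔY = (4262.5 − 2860)/(4050 − 2400) = 1402.5/1650 = 0.85
a = C − MPC·Y = 2860 − 0.85(2400) = 2860 − 2040 = 820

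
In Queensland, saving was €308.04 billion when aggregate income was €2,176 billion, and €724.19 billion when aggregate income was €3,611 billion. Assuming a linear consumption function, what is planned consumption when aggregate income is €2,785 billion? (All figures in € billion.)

C = 2300.35

MPS = ΔS/ΔY = (724.19 − 308.04)/(3611 − 2176) = 416.15/1435 = 0.29
MPC = 1 − MPS = 0.71
Autonomous saving = 308.04 − 0.29(2176) = -323, so a = 323
C = 323 + 0.71(2785) = 323 + 1977.35 = 2300.35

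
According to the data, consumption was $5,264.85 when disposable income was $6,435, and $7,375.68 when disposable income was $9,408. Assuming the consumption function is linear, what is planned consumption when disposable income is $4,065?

MPC = (7375.68 − 5264.85)/(9408 − 6435) = 2110.83/2973 = 0.71
a = 5264.85 − 0.71(6435) = 5264.85 − 4568.85 = 696
C = 696 + 0.71(4065) = 696 + 2886.15 = 3582.15

C = 3582.15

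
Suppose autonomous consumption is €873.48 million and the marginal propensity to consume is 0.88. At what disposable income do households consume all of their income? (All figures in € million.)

Y = 7279

At break-even, C = Y: 873.48 + 0.88Y = Y
0.12Y = 873.48, so Y = 873.48/0.12 = 7279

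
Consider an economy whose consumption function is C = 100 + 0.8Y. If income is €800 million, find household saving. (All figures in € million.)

C = 100 + 0.8(800) = 100 + 640 = 740
S = Y − C = 800 − 740 = 60

S = 60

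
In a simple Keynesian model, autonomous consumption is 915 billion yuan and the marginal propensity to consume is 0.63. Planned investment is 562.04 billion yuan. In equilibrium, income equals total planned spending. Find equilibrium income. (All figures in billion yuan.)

Y = 3992

Y = C + I = 915 + 0.63Y + 562.04
Y − 0.63Y = 1477.04
0.37Y = 1477.04, so Y = 1477.04/0.37 = 3992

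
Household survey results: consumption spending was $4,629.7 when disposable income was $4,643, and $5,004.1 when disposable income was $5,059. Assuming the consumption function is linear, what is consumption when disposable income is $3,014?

MPC = (5004.1 − 4629.7)/(5059 − 4643) = 374.4/416 = 0.9
a = 4629.7 − 0.9(4643) = 4629.7 − 4178.7 = 451
C = 451 + 0.9(3014) = 451 + 2712.6 = 3163.6

C = 3163.6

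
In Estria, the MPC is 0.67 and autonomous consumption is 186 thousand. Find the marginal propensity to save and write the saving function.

MPS = 0.33; S = -186 + 0.33Y

MPS = 1 − MPC = 1 − 0.67 = 0.33
S = Y − C = -186 + 0.33Y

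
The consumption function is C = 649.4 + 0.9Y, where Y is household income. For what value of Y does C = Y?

At break-even, C = Y: 649.4 + 0.9Y = Y
0.1Y = 649.4, so Y = 649.4/0.1 = 6494

Y = 6494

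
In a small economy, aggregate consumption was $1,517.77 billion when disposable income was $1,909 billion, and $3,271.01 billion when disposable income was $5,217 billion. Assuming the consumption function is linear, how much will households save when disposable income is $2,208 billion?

MPC = (3271.01 − 1517.77)/(5217 − 1909) = 1753.24/3308 = 0.53
a = 1517.77 − 0.53(1909) = 1517.77 − 1011.77 = 506
C = 506 + 0.53(2208) = 1676.24
S = 2208 − 1676.24 = 531.76

S = 531.76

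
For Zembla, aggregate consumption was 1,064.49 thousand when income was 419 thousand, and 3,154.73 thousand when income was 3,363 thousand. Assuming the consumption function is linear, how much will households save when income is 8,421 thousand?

S = 1675.09

MPC = (3154.73 − 1064.49)/(3363 − 419) = 2090.24/2944 = 0.71
a = 1064.49 − 0.71(419) = 1064.49 − 297.49 = 767
C = 767 + 0.71(8421) = 6745.91
S = 8421 − 6745.91 = 1675.09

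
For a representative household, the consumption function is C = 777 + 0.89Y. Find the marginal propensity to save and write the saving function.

MPS = 0.11; S = -777 + 0.11Y

MPS = 1 − MPC = 1 − 0.89 = 0.11
S = Y − C = -777 + 0.11Y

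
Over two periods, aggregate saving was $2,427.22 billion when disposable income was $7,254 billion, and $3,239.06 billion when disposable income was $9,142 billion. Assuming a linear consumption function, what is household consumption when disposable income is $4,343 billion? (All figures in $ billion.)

MPS = ΔS/ΔY = (3239.06 − 2427.22)/(9142 − 7254) = 811.84/1888 = 0.43
MPC = 1 − MPS = 0.57
Autonomous saving = 2427.22 − 0.43(7254) = -692, so a = 692
C = 692 + 0.57(4343) = 692 + 2475.51 = 3167.51

C = 3167.51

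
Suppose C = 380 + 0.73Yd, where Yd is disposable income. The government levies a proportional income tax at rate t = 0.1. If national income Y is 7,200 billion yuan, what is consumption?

C = 5110.4

Yd = (1 − 0.1)(7200) = 0.9(7200) = 6480
C = 380 + 0.73(6480) = 380 + 4730.4 = 5110.4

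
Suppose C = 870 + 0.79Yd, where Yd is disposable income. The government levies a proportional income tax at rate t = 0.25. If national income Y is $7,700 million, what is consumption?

Yd = (1 − 0.25)(7700) = 0.75(7700) = 5775
C = 870 + 0.79(5775) = 870 + 4562.25 = 5432.25

C = 5432.25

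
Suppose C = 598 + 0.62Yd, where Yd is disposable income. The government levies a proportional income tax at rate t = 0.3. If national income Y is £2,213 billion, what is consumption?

C = 1558.442

Yd = (1 − 0.3)(2213) = 0.7(2213) = 1549.1
C = 598 + 0.62(1549.1) = 598 + 960.442 = 1558.442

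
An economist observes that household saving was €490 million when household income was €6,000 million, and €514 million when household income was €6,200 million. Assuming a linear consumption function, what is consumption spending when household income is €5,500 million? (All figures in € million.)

MPS = ΔS/ΔY = (514 − 490)/(6200 − 6000) = 24/200 = 0.12
MPC = 1 − MPS = 0.88
Autonomous saving = 490 − 0.12(6000) = -230, so a = 230
C = 230 + 0.88(5500) = 230 + 4840 = 5070

C = 5070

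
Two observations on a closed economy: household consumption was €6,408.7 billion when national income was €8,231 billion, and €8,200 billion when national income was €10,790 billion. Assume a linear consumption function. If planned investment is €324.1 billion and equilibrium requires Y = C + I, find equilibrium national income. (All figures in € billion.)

MPC = (8200 − 6408.7)/(10790 − 8231) = 1791.3/2559 = 0.7
a = 6408.7 − 0.7(8231) = 647
Equilibrium: Y = 647 + 0.7Y + 324.1
0.3Y = 971.1, so Y = 971.1/0.3 = 3237

Y = 3237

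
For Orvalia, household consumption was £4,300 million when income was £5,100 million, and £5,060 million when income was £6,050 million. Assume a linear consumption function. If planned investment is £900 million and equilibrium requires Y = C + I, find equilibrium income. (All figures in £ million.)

Y = 5600

MPC = (5060 − 4300)/(6050 − 5100) = 760/950 = 0.8
a = 4300 − 0.8(5100) = 220
Equilibrium: Y = 220 + 0.8Y + 900
0.2Y = 1120, so Y = 1120/0.2 = 5600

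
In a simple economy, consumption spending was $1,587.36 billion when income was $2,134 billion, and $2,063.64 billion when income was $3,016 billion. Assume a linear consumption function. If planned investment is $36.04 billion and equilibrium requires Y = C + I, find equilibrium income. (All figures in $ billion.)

Y = 1024

MPC = (2063.64 − 1587.36)/(3016 − 2134) = 476.28/882 = 0.54
a = 1587.36 − 0.54(2134) = 435
Equilibrium: Y = 435 + 0.54Y + 36.04
0.46Y = 471.04, so Y = 471.04/0.46 = 1024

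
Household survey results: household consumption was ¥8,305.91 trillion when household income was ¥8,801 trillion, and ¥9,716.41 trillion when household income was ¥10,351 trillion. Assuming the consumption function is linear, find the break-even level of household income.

MPC = (9716.41 − 8305.91)/(10351 − 8801) = 1410.5/1550 = 0.91
a = 8305.91 − 0.91(8801) = 8305.91 − 8008.91 = 297
Break-even: Y = a/(1−MPC) = 297/0.09 = 3300

Y = 3300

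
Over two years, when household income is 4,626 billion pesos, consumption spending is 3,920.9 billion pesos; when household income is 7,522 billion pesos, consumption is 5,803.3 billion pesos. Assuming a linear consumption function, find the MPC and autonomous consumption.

MPC = ΔC/ΔY = (5803.3 − 3920.9)/(7522 − 4626) = 1882.4/2896 = 0.65
a = C − MPC·Y = 3920.9 − 0.65(4626) = 3920.9 − 3006.9 = 914

MPC = 0.65; a = 914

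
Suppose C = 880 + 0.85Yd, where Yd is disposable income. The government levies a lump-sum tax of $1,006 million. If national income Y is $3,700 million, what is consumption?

C = 3169.9

Yd = Y − T = 3700 − 1006 = 2694
C = 880 + 0.85(2694) = 880 + 2289.9 = 3169.9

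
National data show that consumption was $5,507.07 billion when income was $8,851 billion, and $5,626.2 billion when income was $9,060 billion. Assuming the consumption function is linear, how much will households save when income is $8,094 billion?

S = 3018.42

MPC = (5626.2 − 5507.07)/(9060 − 8851) = 119.13/209 = 0.57
a = 5507.07 − 0.57(8851) = 5507.07 − 5045.07 = 462
C = 462 + 0.57(8094) = 5075.58
S = 8094 − 5075.58 = 3018.42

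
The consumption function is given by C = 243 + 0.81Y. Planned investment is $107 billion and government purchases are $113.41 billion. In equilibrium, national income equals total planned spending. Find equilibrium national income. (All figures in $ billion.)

Y = 2439

Y = C + I + G = 243 + 0.81Y + 107 + 113.41
Y − 0.81Y = 463.41
0.19Y = 463.41, so Y = 463.41/0.19 = 2439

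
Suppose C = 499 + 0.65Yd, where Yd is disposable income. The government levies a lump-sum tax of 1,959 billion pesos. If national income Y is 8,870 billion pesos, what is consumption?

C = 4991.15

Yd = Y − T = 8870 − 1959 = 6911
C = 499 + 0.65(6911) = 499 + 4492.15 = 4991.15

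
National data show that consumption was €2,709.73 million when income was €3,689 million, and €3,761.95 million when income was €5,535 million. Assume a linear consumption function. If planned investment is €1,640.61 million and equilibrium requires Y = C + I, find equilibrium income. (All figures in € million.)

MPC = (3761.95 − 2709.73)/(5535 − 3689) = 1052.22/1846 = 0.57
a = 2709.73 − 0.57(3689) = 607
Equilibrium: Y = 607 + 0.57Y + 1640.61
0.43Y = 2247.61, so Y = 2247.61/0.43 = 5227

Y = 5227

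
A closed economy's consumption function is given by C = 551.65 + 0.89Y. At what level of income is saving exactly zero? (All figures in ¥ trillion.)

At break-even, C = Y: 551.65 + 0.89Y = Y
0.11Y = 551.65, so Y = 551.65/0.11 = 5015

Y = 5015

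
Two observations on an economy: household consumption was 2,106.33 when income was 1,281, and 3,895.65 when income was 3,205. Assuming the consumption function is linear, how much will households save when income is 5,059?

S = -560.87

MPC = (3895.65 − 2106.33)/(3205 − 1281) = 1789.32/1924 = 0.93
a = 2106.33 − 0.93(1281) = 2106.33 − 1191.33 = 915
C = 915 + 0.93(5059) = 5619.87
S = 5059 − 5619.87 = -560.87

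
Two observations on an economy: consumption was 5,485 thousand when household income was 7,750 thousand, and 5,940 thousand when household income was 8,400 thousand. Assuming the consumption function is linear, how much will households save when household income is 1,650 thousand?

MPC = (5940 − 5485)/(8400 − 7750) = 455/650 = 0.7
a = 5485 − 0.7(7750) = 5485 − 5425 = 60
C = 60 + 0.7(1650) = 1215
S = 1650 − 1215 = 435

S = 435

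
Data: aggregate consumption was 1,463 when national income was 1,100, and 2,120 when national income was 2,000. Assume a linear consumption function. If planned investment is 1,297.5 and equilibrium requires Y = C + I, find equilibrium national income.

Y = 7250

MPC = (2120 − 1463)/(2000 − 1100) = 657/900 = 0.73
a = 1463 − 0.73(1100) = 660
Equilibrium: Y = 660 + 0.73Y + 1297.5
0.27Y = 1957.5, so Y = 1957.5/0.27 = 7250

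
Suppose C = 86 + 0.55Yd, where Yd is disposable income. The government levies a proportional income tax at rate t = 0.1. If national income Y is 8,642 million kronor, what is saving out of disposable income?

S = 3414.01

Yd = (1 − 0.1)(8642) = 0.9(8642) = 7777.8
C = 86 + 0.55(7777.8) = 86 + 4277.79 = 4363.79
S = Yd − C = 7777.8 − 4363.79 = 3414.01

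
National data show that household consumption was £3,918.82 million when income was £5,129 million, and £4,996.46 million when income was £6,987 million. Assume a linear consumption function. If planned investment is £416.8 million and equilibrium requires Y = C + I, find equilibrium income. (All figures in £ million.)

MPC = (4996.46 − 3918.82)/(6987 − 5129) = 1077.64/1858 = 0.58
a = 3918.82 − 0.58(5129) = 944
Equilibrium: Y = 944 + 0.58Y + 416.8
0.42Y = 1360.8, so Y = 1360.8/0.42 = 3240

Y = 3240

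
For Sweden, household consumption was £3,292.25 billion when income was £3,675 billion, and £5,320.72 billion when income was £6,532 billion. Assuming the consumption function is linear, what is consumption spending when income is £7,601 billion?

MPC = (5320.72 − 3292.25)/(6532 − 3675) = 2028.47/2857 = 0.71
a = 3292.25 − 0.71(3675) = 3292.25 − 2609.25 = 683
C = 683 + 0.71(7601) = 683 + 5396.71 = 6079.71

C = 6079.71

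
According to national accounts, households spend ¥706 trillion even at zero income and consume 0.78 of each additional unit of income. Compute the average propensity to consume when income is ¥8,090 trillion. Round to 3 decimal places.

C = 706 + 0.78(8090) = 7016.2
APC = C/Y = 7016.2/8090 = 0.867

APC = 0.867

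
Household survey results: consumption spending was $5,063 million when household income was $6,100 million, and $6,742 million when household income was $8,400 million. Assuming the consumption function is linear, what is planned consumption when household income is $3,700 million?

MPC = (6742 − 5063)/(8400 − 6100) = 1679/2300 = 0.73
a = 5063 − 0.73(6100) = 5063 − 4453 = 610
C = 610 + 0.73(3700) = 610 + 2701 = 3311

C = 3311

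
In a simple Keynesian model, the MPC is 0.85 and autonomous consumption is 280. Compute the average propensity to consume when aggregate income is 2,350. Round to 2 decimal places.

C = 280 + 0.85(2350) = 2277.5
APC = C/Y = 2277.5/2350 = 0.97

APC = 0.97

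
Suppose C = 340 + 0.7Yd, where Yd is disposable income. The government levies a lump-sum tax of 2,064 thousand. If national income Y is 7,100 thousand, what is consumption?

C = 3865.2

Yd = Y − T = 7100 − 2064 = 5036
C = 340 + 0.7(5036) = 340 + 3525.2 = 3865.2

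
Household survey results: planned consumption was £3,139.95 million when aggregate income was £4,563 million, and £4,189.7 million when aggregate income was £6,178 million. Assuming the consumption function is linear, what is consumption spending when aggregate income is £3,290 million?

C = 2312.5

MPC = (4189.7 − 3139.95)/(6178 − 4563) = 1049.75/1615 = 0.65
a = 3139.95 − 0.65(4563) = 3139.95 − 2965.95 = 174
C = 174 + 0.65(3290) = 174 + 2138.5 = 2312.5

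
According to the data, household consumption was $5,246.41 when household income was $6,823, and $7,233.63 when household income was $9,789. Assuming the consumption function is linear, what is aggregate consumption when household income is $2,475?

C = 2333.25

MPC = (7233.63 − 5246.41)/(9789 − 6823) = 1987.22/2966 = 0.67
a = 5246.41 − 0.67(6823) = 5246.41 − 4571.41 = 675
C = 675 + 0.67(2475) = 675 + 1658.25 = 2333.25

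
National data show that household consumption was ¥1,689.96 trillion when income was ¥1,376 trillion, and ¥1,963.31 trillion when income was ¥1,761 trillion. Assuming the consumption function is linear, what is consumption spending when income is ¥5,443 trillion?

C = 4577.53

MPC = (1963.31 − 1689.96)/(1761 − 1376) = 273.35/385 = 0.71
a = 1689.96 − 0.71(1376) = 1689.96 − 976.96 = 713
C = 713 + 0.71(5443) = 713 + 3864.53 = 4577.53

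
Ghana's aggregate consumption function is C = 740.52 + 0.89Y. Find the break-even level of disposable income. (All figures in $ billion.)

Y = 6732

At break-even, C = Y: 740.52 + 0.89Y = Y
0.11Y = 740.52, so Y = 740.52/0.11 = 6732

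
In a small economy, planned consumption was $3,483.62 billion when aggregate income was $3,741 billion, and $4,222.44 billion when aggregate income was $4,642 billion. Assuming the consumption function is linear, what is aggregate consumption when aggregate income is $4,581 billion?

C = 4172.42

MPC = (4222.44 − 3483.62)/(4642 − 3741) = 738.82/901 = 0.82
a = 3483.62 − 0.82(3741) = 3483.62 − 3067.62 = 416
C = 416 + 0.82(4581) = 416 + 3756.42 = 4172.42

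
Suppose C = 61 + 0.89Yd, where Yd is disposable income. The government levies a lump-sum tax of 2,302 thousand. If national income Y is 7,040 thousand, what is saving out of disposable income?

S = 460.18

Yd = Y − T = 7040 − 2302 = 4738
C = 61 + 0.89(4738) = 61 + 4216.82 = 4277.82
S = Yd − C = 4738 − 4277.82 = 460.18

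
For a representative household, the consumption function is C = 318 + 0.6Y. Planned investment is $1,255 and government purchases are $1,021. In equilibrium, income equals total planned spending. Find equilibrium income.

Y = C + I + G = 318 + 0.6Y + 1255 + 1021
Y − 0.6Y = 2594
0.4Y = 2594, so Y = 2594/0.4 = 6485

Y = 6485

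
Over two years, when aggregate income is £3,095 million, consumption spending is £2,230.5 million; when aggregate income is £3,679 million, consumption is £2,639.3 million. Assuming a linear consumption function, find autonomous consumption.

MPC = ΔC/ΔY = (2639.3 − 2230.5)/(3679 − 3095) = 408.8/584 = 0.7
a = C − MPC·Y = 2230.5 − 0.7(3095) = 2230.5 − 2166.5 = 64

a = 64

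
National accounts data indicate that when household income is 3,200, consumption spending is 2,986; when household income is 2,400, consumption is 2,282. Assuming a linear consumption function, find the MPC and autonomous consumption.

MPC = ΔC/ΔY = (2986 − 2282)/(3200 − 2400) = 704/800 = 0.88
a = C − MPC·Y = 2282 − 0.88(2400) = 2282 − 2112 = 170

MPC = 0.88; a = 170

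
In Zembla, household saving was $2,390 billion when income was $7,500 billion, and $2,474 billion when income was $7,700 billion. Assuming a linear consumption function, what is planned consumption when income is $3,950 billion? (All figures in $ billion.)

MPS = ΔS/ΔY = (2474 − 2390)/(7700 − 7500) = 84/200 = 0.42
MPC = 1 − MPS = 0.58
Autonomous saving = 2390 − 0.42(7500) = -760, so a = 760
C = 760 + 0.58(3950) = 760 + 2291 = 3051

C = 3051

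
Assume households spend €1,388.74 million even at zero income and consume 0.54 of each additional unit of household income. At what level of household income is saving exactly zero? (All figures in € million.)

Y = 3019

At break-even, C = Y: 1388.74 + 0.54Y = Y
0.46Y = 1388.74, so Y = 1388.74/0.46 = 3019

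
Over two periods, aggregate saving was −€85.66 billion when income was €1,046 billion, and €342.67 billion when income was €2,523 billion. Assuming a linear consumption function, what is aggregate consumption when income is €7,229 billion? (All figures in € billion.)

MPS = ΔS/ΔY = (342.67 − (-85.66))/(2523 − 1046) = 428.33/1477 = 0.29
MPC = 1 − MPS = 0.71
Autonomous saving = -85.66 − 0.29(1046) = -389, so a = 389
C = 389 + 0.71(7229) = 389 + 5132.59 = 5521.59

C = 5521.59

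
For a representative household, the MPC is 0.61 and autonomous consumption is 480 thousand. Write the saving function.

S = -480 + 0.39Y

S = Y − C = Y − (480 + 0.61Y) = -480 + (1 − 0.61)Y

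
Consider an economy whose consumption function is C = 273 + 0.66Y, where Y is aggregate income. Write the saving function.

S = -273 + 0.34Y

S = Y − C = Y − (273 + 0.66Y) = -273 + (1 − 0.66)Y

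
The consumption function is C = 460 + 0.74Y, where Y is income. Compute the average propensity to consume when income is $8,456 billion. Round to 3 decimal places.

APC = 0.794

C = 460 + 0.74(8456) = 6717.44
APC = C/Y = 6717.44/8456 = 0.794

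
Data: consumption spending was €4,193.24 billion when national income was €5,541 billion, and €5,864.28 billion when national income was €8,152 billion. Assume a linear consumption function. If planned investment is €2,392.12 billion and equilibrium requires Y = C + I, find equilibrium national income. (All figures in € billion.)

Y = 8442

MPC = (5864.28 − 4193.24)/(8152 − 5541) = 1671.04/2611 = 0.64
a = 4193.24 − 0.64(5541) = 647
Equilibrium: Y = 647 + 0.64Y + 2392.12
0.36Y = 3039.12, so Y = 3039.12/0.36 = 8442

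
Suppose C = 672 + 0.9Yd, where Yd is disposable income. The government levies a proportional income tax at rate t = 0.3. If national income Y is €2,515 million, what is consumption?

C = 2256.45

Yd = (1 − 0.3)(2515) = 0.7(2515) = 1760.5
C = 672 + 0.9(1760.5) = 672 + 1584.45 = 2256.45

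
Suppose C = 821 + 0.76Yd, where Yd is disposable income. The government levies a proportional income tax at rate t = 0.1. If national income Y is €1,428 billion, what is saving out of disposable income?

Yd = (1 − 0.1)(1428) = 0.9(1428) = 1285.2
C = 821 + 0.76(1285.2) = 821 + 976.752 = 1797.752
S = Yd − C = 1285.2 − 1797.752 = -512.552

S = -512.552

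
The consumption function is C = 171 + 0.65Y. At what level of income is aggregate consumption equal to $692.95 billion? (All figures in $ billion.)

171 + 0.65Y = 692.95
0.65Y = 521.95, so Y = 521.95/0.65 = 803

Y = 803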